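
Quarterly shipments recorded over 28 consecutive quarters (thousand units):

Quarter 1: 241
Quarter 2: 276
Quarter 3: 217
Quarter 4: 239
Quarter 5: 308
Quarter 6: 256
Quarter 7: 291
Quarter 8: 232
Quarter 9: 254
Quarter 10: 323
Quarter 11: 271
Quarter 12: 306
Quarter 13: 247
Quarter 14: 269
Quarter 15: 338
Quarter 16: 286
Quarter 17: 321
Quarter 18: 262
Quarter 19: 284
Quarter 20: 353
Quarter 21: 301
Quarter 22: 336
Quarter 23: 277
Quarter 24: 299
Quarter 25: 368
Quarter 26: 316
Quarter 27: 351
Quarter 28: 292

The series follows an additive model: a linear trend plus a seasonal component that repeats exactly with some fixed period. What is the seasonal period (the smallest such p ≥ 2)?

First differences y_{t+1} − y_t: 35, -59, 22, 69, -52, 35, -59, 22, 69, -52, 35, -59, …
The difference pattern repeats every 5 terms and not for any smaller step, so p = 5.

5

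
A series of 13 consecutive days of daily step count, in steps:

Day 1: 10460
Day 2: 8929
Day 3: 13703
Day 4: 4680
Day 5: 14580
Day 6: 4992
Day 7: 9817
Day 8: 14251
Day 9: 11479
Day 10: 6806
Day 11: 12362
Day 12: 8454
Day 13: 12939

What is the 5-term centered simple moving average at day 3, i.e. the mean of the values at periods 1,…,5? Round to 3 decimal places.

10470.400

Sum of periods 1–5: 10460 + 8929 + 13703 + 4680 + 14580 = 52352
Divide by 5: 52352 / 5 = 10470.400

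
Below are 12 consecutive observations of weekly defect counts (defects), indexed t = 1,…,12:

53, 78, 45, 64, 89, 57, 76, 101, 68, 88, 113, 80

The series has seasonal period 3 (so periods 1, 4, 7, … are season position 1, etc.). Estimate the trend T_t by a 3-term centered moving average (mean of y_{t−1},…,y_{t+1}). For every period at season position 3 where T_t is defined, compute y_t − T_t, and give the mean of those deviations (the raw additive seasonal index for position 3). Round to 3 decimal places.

-17.333

Season position 3 occurs at t = 3, 6, 9 (where T_t is defined).
t=3: T_3 = 62.33333; y_3 − T_3 = 45 − 62.33333 = -17.33333
t=6: T_6 = 74.00000; y_6 − T_6 = 57 − 74.00000 = -17.00000
t=9: T_9 = 85.66667; y_9 − T_9 = 68 − 85.66667 = -17.66667
Mean deviation: (-17.33333 + -17.00000 + -17.66667) / 3 = -17.333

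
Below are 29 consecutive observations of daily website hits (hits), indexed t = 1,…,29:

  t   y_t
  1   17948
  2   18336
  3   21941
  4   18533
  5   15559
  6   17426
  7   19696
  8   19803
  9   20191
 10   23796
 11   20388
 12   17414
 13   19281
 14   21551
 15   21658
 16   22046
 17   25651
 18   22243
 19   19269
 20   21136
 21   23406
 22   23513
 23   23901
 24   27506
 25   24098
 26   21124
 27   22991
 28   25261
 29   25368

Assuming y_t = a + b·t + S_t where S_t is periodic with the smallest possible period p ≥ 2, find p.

First differences y_{t+1} − y_t: 388, 3605, -3408, -2974, 1867, 2270, 107, 388, 3605, -3408, -2974, 1867, 2270, 107, 388, 3605, …
The difference pattern repeats every 7 terms and not for any smaller step, so p = 7.

7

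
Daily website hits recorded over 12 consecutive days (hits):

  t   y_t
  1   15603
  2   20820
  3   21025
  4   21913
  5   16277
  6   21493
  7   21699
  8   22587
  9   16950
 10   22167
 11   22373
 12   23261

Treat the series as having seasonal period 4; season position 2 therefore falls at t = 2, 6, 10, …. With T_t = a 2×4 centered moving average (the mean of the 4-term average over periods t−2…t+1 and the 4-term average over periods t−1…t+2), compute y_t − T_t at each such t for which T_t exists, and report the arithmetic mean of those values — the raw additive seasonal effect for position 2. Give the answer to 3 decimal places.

1063.375

Season position 2 occurs at t = 6, 10 (where T_t is defined).
t=6: T_6 = 20429.75000; y_6 − T_6 = 21493 − 20429.75000 = 1063.25000
t=10: T_10 = 21103.50000; y_10 − T_10 = 22167 − 21103.50000 = 1063.50000
Mean deviation: (1063.25000 + 1063.50000) / 2 = 1063.375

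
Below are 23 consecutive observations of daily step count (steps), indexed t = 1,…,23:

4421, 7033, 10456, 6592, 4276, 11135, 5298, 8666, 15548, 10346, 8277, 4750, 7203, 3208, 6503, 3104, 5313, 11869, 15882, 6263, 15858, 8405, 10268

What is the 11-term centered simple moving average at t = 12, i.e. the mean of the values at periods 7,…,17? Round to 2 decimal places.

Sum of periods 7–17: 5298 + 8666 + 15548 + 10346 + 8277 + 4750 + 7203 + 3208 + 6503 + 3104 + 5313 = 78216
Divide by 11: 78216 / 11 = 7110.55

7110.55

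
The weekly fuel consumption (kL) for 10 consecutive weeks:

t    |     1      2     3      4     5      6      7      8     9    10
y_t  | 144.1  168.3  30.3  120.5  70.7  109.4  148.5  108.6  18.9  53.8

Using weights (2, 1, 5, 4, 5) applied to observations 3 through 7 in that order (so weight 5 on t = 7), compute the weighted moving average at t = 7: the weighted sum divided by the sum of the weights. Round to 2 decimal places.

100.86

Weighted sum: 2·30.3 + 1·120.5 + 5·70.7 + 4·109.4 + 5·148.5 = 60.6 + 120.5 + 353.5 + 437.6 + 742.5 = 1714.7
Weight total: 2 + 1 + 5 + 4 + 5 = 17
WMA = 1714.7 / 17 = 100.86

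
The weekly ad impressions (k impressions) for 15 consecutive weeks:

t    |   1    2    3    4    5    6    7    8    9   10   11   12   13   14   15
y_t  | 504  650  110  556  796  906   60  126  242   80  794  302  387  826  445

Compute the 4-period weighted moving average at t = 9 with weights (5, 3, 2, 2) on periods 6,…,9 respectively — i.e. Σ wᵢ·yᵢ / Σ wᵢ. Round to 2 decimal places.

453.83

Weighted sum: 5·906 + 3·60 + 2·126 + 2·242 = 4530 + 180 + 252 + 484 = 5446
Weight total: 5 + 3 + 2 + 2 = 12
WMA = 5446 / 12 = 453.83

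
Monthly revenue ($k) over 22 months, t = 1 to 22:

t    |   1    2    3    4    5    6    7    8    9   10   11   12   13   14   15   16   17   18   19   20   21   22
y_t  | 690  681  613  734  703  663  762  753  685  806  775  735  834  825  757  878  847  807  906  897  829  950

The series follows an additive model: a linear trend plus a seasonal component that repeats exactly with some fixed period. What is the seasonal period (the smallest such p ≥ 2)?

First differences y_{t+1} − y_t: -9, -68, 121, -31, -40, 99, -9, -68, 121, -31, -40, 99, -9, -68, …
The difference pattern repeats every 6 terms and not for any smaller step, so p = 6.

6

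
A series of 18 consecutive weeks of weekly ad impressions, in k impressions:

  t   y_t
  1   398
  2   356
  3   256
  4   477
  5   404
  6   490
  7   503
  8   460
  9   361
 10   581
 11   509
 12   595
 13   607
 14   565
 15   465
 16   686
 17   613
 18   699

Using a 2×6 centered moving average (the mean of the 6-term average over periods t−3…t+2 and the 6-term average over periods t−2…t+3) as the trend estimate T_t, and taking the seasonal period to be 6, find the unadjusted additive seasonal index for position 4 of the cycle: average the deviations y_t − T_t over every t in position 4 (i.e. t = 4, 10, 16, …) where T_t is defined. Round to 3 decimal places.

Season position 4 occurs at t = 4, 10 (where T_t is defined).
t=4: T_4 = 405.58333; y_4 − T_4 = 477 − 405.58333 = 71.41667
t=10: T_10 = 510.16667; y_10 − T_10 = 581 − 510.16667 = 70.83333
Mean deviation: (71.41667 + 70.83333) / 2 = 71.125

71.125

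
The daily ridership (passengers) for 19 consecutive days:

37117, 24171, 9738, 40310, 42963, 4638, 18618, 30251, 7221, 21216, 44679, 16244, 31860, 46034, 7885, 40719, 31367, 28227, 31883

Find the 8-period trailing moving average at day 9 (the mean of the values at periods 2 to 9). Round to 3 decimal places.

Sum of periods 2–9: 24171 + 9738 + 40310 + 42963 + 4638 + 18618 + 30251 + 7221 = 177910
Divide by 8: 177910 / 8 = 22238.750

22238.750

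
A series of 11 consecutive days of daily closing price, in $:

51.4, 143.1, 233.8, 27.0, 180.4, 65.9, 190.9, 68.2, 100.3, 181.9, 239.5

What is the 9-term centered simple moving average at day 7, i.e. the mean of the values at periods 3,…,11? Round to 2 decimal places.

Sum of periods 3–11: 233.8 + 27.0 + 180.4 + 65.9 + 190.9 + 68.2 + 100.3 + 181.9 + 239.5 = 1287.9
Divide by 9: 1287.9 / 9 = 143.10

143.10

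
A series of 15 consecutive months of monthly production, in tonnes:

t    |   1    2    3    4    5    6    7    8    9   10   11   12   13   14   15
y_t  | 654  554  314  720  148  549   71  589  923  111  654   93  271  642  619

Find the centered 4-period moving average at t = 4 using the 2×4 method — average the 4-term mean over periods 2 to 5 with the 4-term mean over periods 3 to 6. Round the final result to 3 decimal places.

433.375

Sum over 2–5: 554 + 314 + 720 + 148 = 1736
Sum over 3–6: 314 + 720 + 148 + 549 = 1731
CMA at t=4 = (1736 + 1731) / (2·4) = 3467 / 8 = 433.375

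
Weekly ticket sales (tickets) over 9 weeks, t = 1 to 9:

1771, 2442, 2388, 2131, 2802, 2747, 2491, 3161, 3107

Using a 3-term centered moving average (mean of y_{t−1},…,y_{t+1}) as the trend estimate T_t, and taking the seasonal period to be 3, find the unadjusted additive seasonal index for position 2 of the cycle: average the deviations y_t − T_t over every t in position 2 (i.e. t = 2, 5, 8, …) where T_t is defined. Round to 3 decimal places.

Season position 2 occurs at t = 2, 5, 8 (where T_t is defined).
t=2: T_2 = 2200.33333; y_2 − T_2 = 2442 − 2200.33333 = 241.66667
t=5: T_5 = 2560.00000; y_5 − T_5 = 2802 − 2560.00000 = 242.00000
t=8: T_8 = 2919.66667; y_8 − T_8 = 3161 − 2919.66667 = 241.33333
Mean deviation: (241.66667 + 242.00000 + 241.33333) / 3 = 241.667

241.667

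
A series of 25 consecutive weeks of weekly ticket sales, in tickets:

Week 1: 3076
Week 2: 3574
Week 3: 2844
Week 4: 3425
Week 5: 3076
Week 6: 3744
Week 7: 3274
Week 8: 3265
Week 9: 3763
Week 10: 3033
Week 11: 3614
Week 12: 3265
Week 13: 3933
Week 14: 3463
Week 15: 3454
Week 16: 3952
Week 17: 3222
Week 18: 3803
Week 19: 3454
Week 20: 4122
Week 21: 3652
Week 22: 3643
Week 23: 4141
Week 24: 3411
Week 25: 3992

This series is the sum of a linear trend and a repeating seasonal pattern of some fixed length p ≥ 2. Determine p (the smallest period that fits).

7

First differences y_{t+1} − y_t: 498, -730, 581, -349, 668, -470, -9, 498, -730, 581, -349, 668, -470, -9, 498, -730, …
The difference pattern repeats every 7 terms and not for any smaller step, so p = 7.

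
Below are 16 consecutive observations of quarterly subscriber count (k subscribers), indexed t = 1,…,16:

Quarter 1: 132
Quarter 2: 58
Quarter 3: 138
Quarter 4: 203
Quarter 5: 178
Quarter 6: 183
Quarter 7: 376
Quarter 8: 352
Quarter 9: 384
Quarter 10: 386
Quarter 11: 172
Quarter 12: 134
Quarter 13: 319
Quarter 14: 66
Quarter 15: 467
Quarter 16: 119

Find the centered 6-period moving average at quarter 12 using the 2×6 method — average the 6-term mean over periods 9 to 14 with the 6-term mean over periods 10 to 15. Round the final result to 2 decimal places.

250.42

Sum over 9–14: 384 + 386 + 172 + 134 + 319 + 66 = 1461
Sum over 10–15: 386 + 172 + 134 + 319 + 66 + 467 = 1544
CMA at t=12 = (1461 + 1544) / (2·6) = 3005 / 12 = 250.42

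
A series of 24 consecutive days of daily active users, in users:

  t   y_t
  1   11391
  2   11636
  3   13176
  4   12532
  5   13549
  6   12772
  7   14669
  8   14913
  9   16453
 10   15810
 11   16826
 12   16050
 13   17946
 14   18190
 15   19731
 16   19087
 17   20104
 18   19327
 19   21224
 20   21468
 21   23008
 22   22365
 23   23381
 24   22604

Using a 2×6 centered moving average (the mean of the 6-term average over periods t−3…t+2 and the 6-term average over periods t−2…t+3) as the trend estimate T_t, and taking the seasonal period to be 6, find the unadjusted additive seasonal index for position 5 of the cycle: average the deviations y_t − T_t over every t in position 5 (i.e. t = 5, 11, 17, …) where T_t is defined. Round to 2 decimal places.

220.17

Season position 5 occurs at t = 5, 11, 17 (where T_t is defined).
t=5: T_5 = 13328.7500; y_5 − T_5 = 13549 − 13328.7500 = 220.2500
t=11: T_11 = 16606.0833; y_11 − T_11 = 16826 − 16606.0833 = 219.9167
t=17: T_17 = 19883.6667; y_17 − T_17 = 20104 − 19883.6667 = 220.3333
Mean deviation: (220.2500 + 219.9167 + 220.3333) / 3 = 220.17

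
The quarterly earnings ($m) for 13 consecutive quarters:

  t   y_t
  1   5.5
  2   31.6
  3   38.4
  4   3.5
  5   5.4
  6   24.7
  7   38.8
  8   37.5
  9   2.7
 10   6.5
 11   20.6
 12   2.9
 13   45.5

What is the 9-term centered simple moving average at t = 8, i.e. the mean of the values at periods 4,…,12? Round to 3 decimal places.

15.844

Sum of periods 4–12: 3.5 + 5.4 + 24.7 + 38.8 + 37.5 + 2.7 + 6.5 + 20.6 + 2.9 = 142.6
Divide by 9: 142.6 / 9 = 15.844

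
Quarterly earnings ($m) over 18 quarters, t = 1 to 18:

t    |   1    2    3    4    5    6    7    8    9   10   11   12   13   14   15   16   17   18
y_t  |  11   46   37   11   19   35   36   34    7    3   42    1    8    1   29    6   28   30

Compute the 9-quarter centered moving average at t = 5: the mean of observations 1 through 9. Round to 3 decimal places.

26.222

Sum of periods 1–9: 11 + 46 + 37 + 11 + 19 + 35 + 36 + 34 + 7 = 236
Divide by 9: 236 / 9 = 26.222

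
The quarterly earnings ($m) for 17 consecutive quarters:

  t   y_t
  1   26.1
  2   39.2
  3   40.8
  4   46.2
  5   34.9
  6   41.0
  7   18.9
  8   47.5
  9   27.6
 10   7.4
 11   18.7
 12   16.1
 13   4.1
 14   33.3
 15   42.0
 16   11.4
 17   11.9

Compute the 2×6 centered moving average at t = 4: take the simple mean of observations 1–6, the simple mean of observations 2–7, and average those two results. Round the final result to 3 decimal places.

37.433

Sum over 1–6: 26.1 + 39.2 + 40.8 + 46.2 + 34.9 + 41.0 = 228.2
Sum over 2–7: 39.2 + 40.8 + 46.2 + 34.9 + 41.0 + 18.9 = 221.0
CMA at t=4 = (228.2 + 221.0) / (2·6) = 449.2 / 12 = 37.433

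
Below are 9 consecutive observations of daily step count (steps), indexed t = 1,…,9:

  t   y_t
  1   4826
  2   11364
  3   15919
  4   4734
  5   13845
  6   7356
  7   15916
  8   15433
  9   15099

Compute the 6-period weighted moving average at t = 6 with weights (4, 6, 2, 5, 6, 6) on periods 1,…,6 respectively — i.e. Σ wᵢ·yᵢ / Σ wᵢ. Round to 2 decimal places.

9317.31

Weighted sum: 4·4826 + 6·11364 + 2·15919 + 5·4734 + 6·13845 + 6·7356 = 19304 + 68184 + 31838 + 23670 + 83070 + 44136 = 270202
Weight total: 4 + 6 + 2 + 5 + 6 + 6 = 29
WMA = 270202 / 29 = 9317.31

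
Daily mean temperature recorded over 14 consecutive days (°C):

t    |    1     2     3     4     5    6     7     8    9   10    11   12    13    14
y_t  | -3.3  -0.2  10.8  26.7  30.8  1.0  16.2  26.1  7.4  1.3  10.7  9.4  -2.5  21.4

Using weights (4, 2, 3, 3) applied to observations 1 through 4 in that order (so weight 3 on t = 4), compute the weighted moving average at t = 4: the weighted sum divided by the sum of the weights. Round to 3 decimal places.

Weighted sum: 4·-3.3 + 2·-0.2 + 3·10.8 + 3·26.7 = -13.2 + -0.4 + 32.4 + 80.1 = 98.9
Weight total: 4 + 2 + 3 + 3 = 12
WMA = 98.9 / 12 = 8.242

8.242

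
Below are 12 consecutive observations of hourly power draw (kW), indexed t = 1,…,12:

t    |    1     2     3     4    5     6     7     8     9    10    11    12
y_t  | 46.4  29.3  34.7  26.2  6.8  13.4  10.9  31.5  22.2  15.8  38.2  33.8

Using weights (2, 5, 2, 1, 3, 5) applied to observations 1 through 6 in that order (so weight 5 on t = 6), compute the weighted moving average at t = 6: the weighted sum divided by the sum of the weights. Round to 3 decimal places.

23.461

Weighted sum: 2·46.4 + 5·29.3 + 2·34.7 + 1·26.2 + 3·6.8 + 5·13.4 = 92.8 + 146.5 + 69.4 + 26.2 + 20.4 + 67.0 = 422.3
Weight total: 2 + 5 + 2 + 1 + 3 + 5 = 18
WMA = 422.3 / 18 = 23.461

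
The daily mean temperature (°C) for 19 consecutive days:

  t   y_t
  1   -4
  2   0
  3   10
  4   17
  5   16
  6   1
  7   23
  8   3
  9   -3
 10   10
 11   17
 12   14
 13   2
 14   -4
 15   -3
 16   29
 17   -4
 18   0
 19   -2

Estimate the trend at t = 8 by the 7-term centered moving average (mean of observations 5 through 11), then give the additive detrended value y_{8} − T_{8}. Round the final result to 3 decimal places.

-6.571

Trend T_8 = (16 + 1 + 23 + 3 + (-3) + 10 + 17) / 7 = 67/7 = 9.57143
Detrended value: 3 − 9.57143 = -6.571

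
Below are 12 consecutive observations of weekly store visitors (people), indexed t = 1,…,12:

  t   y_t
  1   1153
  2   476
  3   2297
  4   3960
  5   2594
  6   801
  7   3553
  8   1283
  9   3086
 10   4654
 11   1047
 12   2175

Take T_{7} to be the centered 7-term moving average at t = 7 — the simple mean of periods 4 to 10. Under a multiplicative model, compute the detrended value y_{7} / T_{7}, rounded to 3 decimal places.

Trend T_7 = (3960 + 2594 + 801 + 3553 + 1283 + 3086 + 4654) / 7 = 19931/7 = 2847.28571
Ratio to trend: 3553 / 2847.28571 = 1.248

1.248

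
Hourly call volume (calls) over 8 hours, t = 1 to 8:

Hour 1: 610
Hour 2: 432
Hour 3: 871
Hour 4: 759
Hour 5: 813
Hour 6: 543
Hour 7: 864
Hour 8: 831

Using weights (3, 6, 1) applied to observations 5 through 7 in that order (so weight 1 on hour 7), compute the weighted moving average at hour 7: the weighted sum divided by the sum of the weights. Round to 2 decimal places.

656.10

Weighted sum: 3·813 + 6·543 + 1·864 = 2439 + 3258 + 864 = 6561
Weight total: 3 + 6 + 1 = 10
WMA = 6561 / 10 = 656.10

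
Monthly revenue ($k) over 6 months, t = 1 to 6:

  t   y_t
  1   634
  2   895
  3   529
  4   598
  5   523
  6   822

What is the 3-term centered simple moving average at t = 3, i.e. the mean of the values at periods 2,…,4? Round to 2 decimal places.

Sum of periods 2–4: 895 + 529 + 598 = 2022
Divide by 3: 2022 / 3 = 674.00

674.00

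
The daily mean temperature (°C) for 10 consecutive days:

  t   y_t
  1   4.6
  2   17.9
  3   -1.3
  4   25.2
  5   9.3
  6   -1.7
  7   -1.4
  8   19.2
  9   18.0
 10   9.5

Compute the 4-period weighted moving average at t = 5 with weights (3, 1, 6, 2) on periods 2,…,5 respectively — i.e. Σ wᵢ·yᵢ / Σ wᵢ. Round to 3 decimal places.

18.517

Weighted sum: 3·17.9 + 1·-1.3 + 6·25.2 + 2·9.3 = 53.7 + -1.3 + 151.2 + 18.6 = 222.2
Weight total: 3 + 1 + 6 + 2 = 12
WMA = 222.2 / 12 = 18.517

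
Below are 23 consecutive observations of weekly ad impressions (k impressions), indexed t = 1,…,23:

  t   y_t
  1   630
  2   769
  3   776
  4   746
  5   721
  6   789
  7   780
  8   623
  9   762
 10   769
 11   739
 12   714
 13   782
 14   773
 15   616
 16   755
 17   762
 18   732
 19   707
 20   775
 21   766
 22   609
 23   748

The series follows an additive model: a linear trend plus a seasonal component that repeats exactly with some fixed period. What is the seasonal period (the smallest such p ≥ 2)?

First differences y_{t+1} − y_t: 139, 7, -30, -25, 68, -9, -157, 139, 7, -30, -25, 68, -9, -157, 139, 7, …
The difference pattern repeats every 7 terms and not for any smaller step, so p = 7.

7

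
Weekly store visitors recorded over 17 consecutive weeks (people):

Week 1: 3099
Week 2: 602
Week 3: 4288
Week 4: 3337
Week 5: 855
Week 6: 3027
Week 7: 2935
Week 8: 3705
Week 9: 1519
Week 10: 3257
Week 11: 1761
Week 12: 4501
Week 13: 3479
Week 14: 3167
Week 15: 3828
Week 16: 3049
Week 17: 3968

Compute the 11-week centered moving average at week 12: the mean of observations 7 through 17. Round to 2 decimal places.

Sum of periods 7–17: 2935 + 3705 + 1519 + 3257 + 1761 + 4501 + 3479 + 3167 + 3828 + 3049 + 3968 = 35169
Divide by 11: 35169 / 11 = 3197.18

3197.18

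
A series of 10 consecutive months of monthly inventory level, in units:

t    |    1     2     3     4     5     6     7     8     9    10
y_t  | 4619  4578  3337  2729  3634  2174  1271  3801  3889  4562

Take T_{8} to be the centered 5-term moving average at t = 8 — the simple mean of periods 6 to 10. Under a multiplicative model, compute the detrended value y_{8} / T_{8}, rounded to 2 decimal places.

1.21

Trend T_8 = (2174 + 1271 + 3801 + 3889 + 4562) / 5 = 15697/5 = 3139.4000
Ratio to trend: 3801 / 3139.4000 = 1.21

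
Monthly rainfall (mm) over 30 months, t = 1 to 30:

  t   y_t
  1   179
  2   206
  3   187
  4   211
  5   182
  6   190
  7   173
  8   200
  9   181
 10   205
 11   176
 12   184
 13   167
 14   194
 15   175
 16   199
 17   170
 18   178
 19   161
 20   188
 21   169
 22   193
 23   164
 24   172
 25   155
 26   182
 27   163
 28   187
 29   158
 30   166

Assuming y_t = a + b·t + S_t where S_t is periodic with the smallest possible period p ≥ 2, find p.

6

First differences y_{t+1} − y_t: 27, -19, 24, -29, 8, -17, 27, -19, 24, -29, 8, -17, 27, -19, …
The difference pattern repeats every 6 terms and not for any smaller step, so p = 6.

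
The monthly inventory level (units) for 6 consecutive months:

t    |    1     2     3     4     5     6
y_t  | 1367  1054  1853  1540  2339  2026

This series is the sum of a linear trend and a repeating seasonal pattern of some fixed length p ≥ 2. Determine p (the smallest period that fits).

First differences y_{t+1} − y_t: -313, 799, -313, 799, -313, …
The difference pattern repeats every 2 terms and not for any smaller step, so p = 2.

2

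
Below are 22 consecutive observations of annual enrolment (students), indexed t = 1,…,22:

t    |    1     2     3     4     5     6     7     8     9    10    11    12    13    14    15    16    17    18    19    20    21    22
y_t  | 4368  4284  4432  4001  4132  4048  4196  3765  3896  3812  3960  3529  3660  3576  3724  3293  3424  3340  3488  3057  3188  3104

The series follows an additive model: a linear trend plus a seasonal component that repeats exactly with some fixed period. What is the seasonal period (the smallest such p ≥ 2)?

First differences y_{t+1} − y_t: -84, 148, -431, 131, -84, 148, -431, 131, -84, 148, …
The difference pattern repeats every 4 terms and not for any smaller step, so p = 4.

4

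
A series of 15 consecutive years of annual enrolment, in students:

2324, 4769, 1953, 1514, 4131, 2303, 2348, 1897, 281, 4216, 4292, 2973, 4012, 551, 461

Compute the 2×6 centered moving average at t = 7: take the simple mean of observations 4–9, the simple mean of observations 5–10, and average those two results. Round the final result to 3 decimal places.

Sum over 4–9: 1514 + 4131 + 2303 + 2348 + 1897 + 281 = 12474
Sum over 5–10: 4131 + 2303 + 2348 + 1897 + 281 + 4216 = 15176
CMA at t=7 = (12474 + 15176) / (2·6) = 27650 / 12 = 2304.167

2304.167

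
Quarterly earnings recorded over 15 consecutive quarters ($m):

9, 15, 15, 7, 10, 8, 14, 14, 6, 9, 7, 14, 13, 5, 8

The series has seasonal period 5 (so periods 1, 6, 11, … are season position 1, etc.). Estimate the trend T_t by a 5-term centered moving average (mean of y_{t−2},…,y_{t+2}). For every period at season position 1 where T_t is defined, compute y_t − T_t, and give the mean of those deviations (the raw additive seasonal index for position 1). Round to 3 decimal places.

Season position 1 occurs at t = 6, 11 (where T_t is defined).
t=6: T_6 = 10.60000; y_6 − T_6 = 8 − 10.60000 = -2.60000
t=11: T_11 = 9.80000; y_11 − T_11 = 7 − 9.80000 = -2.80000
Mean deviation: (-2.60000 + -2.80000) / 2 = -2.700

-2.700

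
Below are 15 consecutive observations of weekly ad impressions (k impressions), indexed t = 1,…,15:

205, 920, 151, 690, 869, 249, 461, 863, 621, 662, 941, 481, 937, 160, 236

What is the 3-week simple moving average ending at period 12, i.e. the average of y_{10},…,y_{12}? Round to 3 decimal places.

694.667

Sum of periods 10–12: 662 + 941 + 481 = 2084
Divide by 3: 2084 / 3 = 694.667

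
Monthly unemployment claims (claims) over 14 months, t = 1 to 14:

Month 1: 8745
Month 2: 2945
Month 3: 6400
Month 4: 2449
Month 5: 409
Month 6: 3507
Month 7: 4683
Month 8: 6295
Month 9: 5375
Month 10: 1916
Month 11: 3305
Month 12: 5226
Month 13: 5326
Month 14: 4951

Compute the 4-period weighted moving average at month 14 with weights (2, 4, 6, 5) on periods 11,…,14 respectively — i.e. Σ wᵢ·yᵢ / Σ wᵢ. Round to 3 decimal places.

Weighted sum: 2·3305 + 4·5226 + 6·5326 + 5·4951 = 6610 + 20904 + 31956 + 24755 = 84225
Weight total: 2 + 4 + 6 + 5 = 17
WMA = 84225 / 17 = 4954.412

4954.412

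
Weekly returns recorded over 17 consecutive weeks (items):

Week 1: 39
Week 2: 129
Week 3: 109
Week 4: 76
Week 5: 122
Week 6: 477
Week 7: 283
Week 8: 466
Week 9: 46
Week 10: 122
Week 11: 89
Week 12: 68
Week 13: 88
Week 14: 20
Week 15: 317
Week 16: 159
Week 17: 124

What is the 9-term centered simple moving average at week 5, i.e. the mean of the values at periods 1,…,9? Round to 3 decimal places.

Sum of periods 1–9: 39 + 129 + 109 + 76 + 122 + 477 + 283 + 466 + 46 = 1747
Divide by 9: 1747 / 9 = 194.111

194.111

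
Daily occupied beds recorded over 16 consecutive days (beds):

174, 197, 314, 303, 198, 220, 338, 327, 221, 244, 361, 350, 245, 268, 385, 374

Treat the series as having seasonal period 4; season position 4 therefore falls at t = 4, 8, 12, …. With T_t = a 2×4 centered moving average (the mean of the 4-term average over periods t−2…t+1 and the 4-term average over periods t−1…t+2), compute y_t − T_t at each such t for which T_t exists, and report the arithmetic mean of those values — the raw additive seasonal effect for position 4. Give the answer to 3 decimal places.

Season position 4 occurs at t = 4, 8, 12 (where T_t is defined).
t=4: T_4 = 255.87500; y_4 − T_4 = 303 − 255.87500 = 47.12500
t=8: T_8 = 279.50000; y_8 − T_8 = 327 − 279.50000 = 47.50000
t=12: T_12 = 303.00000; y_12 − T_12 = 350 − 303.00000 = 47.00000
Mean deviation: (47.12500 + 47.50000 + 47.00000) / 3 = 47.208

47.208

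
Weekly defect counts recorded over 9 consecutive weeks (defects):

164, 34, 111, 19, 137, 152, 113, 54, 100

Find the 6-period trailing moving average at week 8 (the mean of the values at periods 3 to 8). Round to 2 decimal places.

97.67

Sum of periods 3–8: 111 + 19 + 137 + 152 + 113 + 54 = 586
Divide by 6: 586 / 6 = 97.67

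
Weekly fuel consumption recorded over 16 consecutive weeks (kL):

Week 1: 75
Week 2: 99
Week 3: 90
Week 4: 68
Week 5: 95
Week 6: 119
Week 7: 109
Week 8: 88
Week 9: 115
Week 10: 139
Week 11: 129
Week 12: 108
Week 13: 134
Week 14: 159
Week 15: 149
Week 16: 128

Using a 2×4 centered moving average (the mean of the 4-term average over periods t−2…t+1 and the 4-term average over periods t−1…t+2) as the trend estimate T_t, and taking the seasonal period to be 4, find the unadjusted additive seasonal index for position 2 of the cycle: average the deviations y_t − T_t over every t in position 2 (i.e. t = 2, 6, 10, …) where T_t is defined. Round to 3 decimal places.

18.833

Season position 2 occurs at t = 6, 10, 14 (where T_t is defined).
t=6: T_6 = 100.25000; y_6 − T_6 = 119 − 100.25000 = 18.75000
t=10: T_10 = 120.25000; y_10 − T_10 = 139 − 120.25000 = 18.75000
t=14: T_14 = 140.00000; y_14 − T_14 = 159 − 140.00000 = 19.00000
Mean deviation: (18.75000 + 18.75000 + 19.00000) / 3 = 18.833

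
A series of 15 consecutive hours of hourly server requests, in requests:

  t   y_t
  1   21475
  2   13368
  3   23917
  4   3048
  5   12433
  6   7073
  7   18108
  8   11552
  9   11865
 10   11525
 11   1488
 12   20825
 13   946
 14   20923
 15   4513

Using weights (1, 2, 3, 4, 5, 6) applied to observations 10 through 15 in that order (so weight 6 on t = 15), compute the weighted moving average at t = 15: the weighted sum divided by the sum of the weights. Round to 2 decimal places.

10116.81

Weighted sum: 1·11525 + 2·1488 + 3·20825 + 4·946 + 5·20923 + 6·4513 = 11525 + 2976 + 62475 + 3784 + 104615 + 27078 = 212453
Weight total: 1 + 2 + 3 + 4 + 5 + 6 = 21
WMA = 212453 / 21 = 10116.81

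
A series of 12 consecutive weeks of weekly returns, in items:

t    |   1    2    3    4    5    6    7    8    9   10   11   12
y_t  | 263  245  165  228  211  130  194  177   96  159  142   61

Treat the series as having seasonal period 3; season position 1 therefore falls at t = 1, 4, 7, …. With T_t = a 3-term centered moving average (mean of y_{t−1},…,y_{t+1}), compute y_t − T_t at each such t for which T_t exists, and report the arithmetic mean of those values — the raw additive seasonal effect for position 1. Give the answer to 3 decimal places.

26.778

Season position 1 occurs at t = 4, 7, 10 (where T_t is defined).
t=4: T_4 = 201.33333; y_4 − T_4 = 228 − 201.33333 = 26.66667
t=7: T_7 = 167.00000; y_7 − T_7 = 194 − 167.00000 = 27.00000
t=10: T_10 = 132.33333; y_10 − T_10 = 159 − 132.33333 = 26.66667
Mean deviation: (26.66667 + 27.00000 + 26.66667) / 3 = 26.778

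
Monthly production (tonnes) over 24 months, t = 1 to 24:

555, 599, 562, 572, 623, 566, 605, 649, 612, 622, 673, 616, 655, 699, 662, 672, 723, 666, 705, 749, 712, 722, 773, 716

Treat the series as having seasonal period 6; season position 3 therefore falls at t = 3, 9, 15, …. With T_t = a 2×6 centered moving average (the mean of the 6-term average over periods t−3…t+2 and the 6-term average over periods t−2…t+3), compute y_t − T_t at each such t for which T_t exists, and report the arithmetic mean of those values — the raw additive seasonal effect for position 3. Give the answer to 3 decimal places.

Season position 3 occurs at t = 9, 15, 21 (where T_t is defined).
t=9: T_9 = 625.33333; y_9 − T_9 = 612 − 625.33333 = -13.33333
t=15: T_15 = 675.33333; y_15 − T_15 = 662 − 675.33333 = -13.33333
t=21: T_21 = 725.33333; y_21 − T_21 = 712 − 725.33333 = -13.33333
Mean deviation: (-13.33333 + -13.33333 + -13.33333) / 3 = -13.333

-13.333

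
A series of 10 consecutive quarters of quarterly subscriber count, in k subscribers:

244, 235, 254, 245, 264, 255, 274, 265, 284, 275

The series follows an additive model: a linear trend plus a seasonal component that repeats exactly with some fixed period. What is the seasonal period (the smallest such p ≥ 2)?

First differences y_{t+1} − y_t: -9, 19, -9, 19, -9, 19, …
The difference pattern repeats every 2 terms and not for any smaller step, so p = 2.

2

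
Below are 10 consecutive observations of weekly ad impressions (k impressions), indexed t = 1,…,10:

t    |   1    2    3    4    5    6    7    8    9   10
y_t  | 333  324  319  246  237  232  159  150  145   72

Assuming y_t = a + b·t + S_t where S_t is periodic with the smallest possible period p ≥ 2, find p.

First differences y_{t+1} − y_t: -9, -5, -73, -9, -5, -73, -9, -5, …
The difference pattern repeats every 3 terms and not for any smaller step, so p = 3.

3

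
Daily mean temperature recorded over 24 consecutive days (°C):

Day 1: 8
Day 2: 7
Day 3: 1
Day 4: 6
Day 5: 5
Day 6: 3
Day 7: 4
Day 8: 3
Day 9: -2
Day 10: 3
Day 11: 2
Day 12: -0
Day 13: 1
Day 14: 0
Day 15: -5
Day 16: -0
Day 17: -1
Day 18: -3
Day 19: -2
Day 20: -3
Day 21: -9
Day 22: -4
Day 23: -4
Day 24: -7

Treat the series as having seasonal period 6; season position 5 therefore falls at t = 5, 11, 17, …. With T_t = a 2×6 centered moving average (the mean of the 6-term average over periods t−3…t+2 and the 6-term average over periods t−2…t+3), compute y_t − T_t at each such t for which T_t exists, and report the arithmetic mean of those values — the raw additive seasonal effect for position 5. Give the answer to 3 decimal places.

1.056

Season position 5 occurs at t = 5, 11, 17 (where T_t is defined).
t=5: T_5 = 4.00000; y_5 − T_5 = 5 − 4.00000 = 1.00000
t=11: T_11 = 0.91667; y_11 − T_11 = 2 − 0.91667 = 1.08333
t=17: T_17 = -2.08333; y_17 − T_17 = -1 − -2.08333 = 1.08333
Mean deviation: (1.00000 + 1.08333 + 1.08333) / 3 = 1.056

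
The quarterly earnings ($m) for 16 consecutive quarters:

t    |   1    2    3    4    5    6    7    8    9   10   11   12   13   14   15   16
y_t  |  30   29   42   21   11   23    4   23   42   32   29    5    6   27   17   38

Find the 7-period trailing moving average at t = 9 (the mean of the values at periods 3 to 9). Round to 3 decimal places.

23.714

Sum of periods 3–9: 42 + 21 + 11 + 23 + 4 + 23 + 42 = 166
Divide by 7: 166 / 7 = 23.714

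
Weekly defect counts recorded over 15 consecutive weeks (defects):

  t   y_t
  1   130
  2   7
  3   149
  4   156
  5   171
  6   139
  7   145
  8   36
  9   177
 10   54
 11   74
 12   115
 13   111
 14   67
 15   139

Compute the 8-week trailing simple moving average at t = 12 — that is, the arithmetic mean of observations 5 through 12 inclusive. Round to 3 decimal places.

Sum of periods 5–12: 171 + 139 + 145 + 36 + 177 + 54 + 74 + 115 = 911
Divide by 8: 911 / 8 = 113.875

113.875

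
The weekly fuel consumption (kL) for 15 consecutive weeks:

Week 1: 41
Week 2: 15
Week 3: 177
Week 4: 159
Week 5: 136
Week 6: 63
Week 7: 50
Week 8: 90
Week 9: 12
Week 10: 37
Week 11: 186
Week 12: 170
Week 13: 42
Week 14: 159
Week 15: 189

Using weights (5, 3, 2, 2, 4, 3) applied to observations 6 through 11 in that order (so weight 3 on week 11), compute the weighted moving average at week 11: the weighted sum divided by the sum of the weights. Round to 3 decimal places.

72.368

Weighted sum: 5·63 + 3·50 + 2·90 + 2·12 + 4·37 + 3·186 = 315 + 150 + 180 + 24 + 148 + 558 = 1375
Weight total: 5 + 3 + 2 + 2 + 4 + 3 = 19
WMA = 1375 / 19 = 72.368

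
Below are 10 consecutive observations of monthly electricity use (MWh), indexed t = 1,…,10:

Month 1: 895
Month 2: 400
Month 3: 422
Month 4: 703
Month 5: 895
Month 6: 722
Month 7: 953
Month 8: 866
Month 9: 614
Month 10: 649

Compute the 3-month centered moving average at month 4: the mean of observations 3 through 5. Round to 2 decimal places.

Sum of periods 3–5: 422 + 703 + 895 = 2020
Divide by 3: 2020 / 3 = 673.33

673.33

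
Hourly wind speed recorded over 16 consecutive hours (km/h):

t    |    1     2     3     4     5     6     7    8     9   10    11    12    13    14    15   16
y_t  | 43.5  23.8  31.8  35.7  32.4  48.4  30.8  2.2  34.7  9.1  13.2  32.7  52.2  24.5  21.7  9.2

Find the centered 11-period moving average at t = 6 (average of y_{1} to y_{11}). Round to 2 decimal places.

Sum of periods 1–11: 43.5 + 23.8 + 31.8 + 35.7 + 32.4 + 48.4 + 30.8 + 2.2 + 34.7 + 9.1 + 13.2 = 305.6
Divide by 11: 305.6 / 11 = 27.78

27.78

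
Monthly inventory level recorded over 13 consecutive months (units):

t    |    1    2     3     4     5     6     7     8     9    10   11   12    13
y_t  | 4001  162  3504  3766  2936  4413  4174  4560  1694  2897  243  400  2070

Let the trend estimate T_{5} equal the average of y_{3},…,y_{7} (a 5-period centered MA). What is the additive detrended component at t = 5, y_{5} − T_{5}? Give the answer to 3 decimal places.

Trend T_5 = (3504 + 3766 + 2936 + 4413 + 4174) / 5 = 18793/5 = 3758.60000
Detrended value: 2936 − 3758.60000 = -822.600

-822.600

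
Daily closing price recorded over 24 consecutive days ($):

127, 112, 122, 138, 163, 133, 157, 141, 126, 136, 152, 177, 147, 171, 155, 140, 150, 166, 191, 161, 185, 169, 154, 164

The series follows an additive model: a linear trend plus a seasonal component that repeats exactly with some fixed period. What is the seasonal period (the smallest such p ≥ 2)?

7

First differences y_{t+1} − y_t: -15, 10, 16, 25, -30, 24, -16, -15, 10, 16, 25, -30, 24, -16, -15, 10, …
The difference pattern repeats every 7 terms and not for any smaller step, so p = 7.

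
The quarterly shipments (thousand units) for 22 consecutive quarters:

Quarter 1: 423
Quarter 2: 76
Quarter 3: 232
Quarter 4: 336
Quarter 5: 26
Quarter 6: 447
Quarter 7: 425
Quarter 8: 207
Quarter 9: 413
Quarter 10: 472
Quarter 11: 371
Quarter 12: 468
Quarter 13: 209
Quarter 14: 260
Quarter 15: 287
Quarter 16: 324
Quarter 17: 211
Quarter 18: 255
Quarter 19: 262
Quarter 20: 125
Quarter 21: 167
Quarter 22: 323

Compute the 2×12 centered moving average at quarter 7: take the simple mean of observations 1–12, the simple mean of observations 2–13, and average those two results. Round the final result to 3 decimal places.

Sum over 1–12: 423 + 76 + 232 + 336 + 26 + 447 + 425 + 207 + 413 + 472 + 371 + 468 = 3896
Sum over 2–13: 76 + 232 + 336 + 26 + 447 + 425 + 207 + 413 + 472 + 371 + 468 + 209 = 3682
CMA at t=7 = (3896 + 3682) / (2·12) = 7578 / 24 = 315.750

315.750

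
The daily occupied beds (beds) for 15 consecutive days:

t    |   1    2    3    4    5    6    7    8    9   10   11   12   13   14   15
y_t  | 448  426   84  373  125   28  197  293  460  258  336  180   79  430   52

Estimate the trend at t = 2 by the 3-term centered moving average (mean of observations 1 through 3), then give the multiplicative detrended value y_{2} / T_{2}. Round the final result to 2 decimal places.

1.33

Trend T_2 = (448 + 426 + 84) / 3 = 958/3 = 319.3333
Ratio to trend: 426 / 319.3333 = 1.33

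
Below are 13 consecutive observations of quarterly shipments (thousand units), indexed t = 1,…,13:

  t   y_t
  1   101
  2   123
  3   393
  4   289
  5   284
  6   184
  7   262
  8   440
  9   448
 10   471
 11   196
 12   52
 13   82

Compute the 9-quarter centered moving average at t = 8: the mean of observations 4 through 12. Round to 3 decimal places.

Sum of periods 4–12: 289 + 284 + 184 + 262 + 440 + 448 + 471 + 196 + 52 = 2626
Divide by 9: 2626 / 9 = 291.778

291.778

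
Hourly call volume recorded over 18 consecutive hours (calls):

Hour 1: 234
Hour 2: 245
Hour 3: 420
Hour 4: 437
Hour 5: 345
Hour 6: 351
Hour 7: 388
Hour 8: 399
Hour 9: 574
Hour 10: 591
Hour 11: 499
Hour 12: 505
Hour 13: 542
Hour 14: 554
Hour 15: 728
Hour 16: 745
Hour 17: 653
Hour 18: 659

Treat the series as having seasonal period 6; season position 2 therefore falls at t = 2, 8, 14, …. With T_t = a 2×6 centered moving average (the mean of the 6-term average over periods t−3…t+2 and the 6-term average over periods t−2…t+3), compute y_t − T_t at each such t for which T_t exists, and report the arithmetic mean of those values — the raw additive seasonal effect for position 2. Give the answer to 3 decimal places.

-54.750

Season position 2 occurs at t = 8, 14 (where T_t is defined).
t=8: T_8 = 454.16667; y_8 − T_8 = 399 − 454.16667 = -55.16667
t=14: T_14 = 608.33333; y_14 − T_14 = 554 − 608.33333 = -54.33333
Mean deviation: (-55.16667 + -54.33333) / 2 = -54.750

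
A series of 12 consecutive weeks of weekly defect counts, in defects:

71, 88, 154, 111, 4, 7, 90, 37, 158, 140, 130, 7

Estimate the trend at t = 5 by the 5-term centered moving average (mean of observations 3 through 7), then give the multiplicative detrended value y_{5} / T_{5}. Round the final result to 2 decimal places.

Trend T_5 = (154 + 111 + 4 + 7 + 90) / 5 = 366/5 = 73.2000
Ratio to trend: 4 / 73.2000 = 0.05

0.05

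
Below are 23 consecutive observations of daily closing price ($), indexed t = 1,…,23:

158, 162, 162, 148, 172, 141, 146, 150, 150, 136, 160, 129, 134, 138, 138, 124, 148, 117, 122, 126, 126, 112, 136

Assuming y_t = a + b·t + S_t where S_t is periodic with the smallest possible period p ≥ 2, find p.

6

First differences y_{t+1} − y_t: 4, 0, -14, 24, -31, 5, 4, 0, -14, 24, -31, 5, 4, 0, …
The difference pattern repeats every 6 terms and not for any smaller step, so p = 6.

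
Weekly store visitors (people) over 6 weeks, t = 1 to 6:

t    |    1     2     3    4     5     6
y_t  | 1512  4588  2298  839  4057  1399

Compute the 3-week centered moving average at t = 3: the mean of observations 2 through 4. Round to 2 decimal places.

Sum of periods 2–4: 4588 + 2298 + 839 = 7725
Divide by 3: 7725 / 3 = 2575.00

2575.00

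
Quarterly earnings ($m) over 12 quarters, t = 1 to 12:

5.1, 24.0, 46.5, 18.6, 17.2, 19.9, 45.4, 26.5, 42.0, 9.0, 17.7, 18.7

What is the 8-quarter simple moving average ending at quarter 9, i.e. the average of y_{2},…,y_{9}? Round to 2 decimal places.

30.01

Sum of periods 2–9: 24.0 + 46.5 + 18.6 + 17.2 + 19.9 + 45.4 + 26.5 + 42.0 = 240.1
Divide by 8: 240.1 / 8 = 30.01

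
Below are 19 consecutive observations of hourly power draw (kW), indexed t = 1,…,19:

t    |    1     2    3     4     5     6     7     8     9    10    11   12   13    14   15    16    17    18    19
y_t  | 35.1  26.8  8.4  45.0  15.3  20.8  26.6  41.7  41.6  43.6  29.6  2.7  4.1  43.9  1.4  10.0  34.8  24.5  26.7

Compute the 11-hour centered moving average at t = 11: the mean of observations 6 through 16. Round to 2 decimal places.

24.18

Sum of periods 6–16: 20.8 + 26.6 + 41.7 + 41.6 + 43.6 + 29.6 + 2.7 + 4.1 + 43.9 + 1.4 + 10.0 = 266.0
Divide by 11: 266.0 / 11 = 24.18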